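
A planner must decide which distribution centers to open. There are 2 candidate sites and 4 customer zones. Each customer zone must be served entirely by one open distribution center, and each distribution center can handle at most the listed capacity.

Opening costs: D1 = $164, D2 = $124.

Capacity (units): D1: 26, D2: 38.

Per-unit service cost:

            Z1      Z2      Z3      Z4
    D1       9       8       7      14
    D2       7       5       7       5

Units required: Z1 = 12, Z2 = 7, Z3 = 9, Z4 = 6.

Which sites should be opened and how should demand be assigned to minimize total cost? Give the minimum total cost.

Minimum total cost: 336

Open {D2}: Z1→D2 7·12=84, Z2→D2 5·7=35, Z3→D2 7·9=63, Z4→D2 5·6=30.
Loads: D2 carries 34/38. Service 212; fixed 124; total 336.
Next best feasible plan costs 500.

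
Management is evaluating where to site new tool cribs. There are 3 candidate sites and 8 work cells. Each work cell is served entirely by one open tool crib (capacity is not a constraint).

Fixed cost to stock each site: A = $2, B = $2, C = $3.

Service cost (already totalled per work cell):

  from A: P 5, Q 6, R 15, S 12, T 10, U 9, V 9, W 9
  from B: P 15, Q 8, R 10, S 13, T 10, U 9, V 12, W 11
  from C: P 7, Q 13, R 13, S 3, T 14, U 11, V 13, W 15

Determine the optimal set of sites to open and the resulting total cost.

Open A, B and C; minimum total cost 68.

For any fixed open set, each work cell goes to its cheapest open site; total = fixed + service.
{A, B, C}: P→A 5, Q→A 6, R→B 10, S→C 3, T→A 10, U→A 9, V→A 9, W→A 9. Service 61; fixed 7; total 68.
{A, C}: service 64 + fixed 5 = 69
{A, B}: P→A 5, Q→A 6, R→B 10, S→A 12, T→A 10, U→A 9, V→A 9, W→A 9. Service 70; fixed 4; total 74.
{A}: P→A 5, Q→A 6, R→A 15, S→A 12, T→A 10, U→A 9, V→A 9, W→A 9. Service 75; fixed 2; total 77.
(All 7 nonempty subsets were checked; A, B and C is lowest.)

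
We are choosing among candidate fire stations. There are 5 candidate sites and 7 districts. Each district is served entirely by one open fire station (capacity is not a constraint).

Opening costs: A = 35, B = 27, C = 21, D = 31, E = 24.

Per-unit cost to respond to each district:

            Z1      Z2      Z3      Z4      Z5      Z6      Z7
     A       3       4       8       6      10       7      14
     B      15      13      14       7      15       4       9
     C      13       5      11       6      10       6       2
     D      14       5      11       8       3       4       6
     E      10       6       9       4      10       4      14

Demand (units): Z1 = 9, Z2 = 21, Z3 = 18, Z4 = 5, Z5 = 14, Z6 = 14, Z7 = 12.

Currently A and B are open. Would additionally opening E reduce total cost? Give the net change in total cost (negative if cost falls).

No — net change +14 (cost rises by 14).

Current service cost with {A, B}: 589.
Adding E: each district re-picks its cheapest; new service cost 579, saving 10.
Extra fixed cost: 24. Net change = 24 − 10 = 14.
(Totals: 651 → 665.)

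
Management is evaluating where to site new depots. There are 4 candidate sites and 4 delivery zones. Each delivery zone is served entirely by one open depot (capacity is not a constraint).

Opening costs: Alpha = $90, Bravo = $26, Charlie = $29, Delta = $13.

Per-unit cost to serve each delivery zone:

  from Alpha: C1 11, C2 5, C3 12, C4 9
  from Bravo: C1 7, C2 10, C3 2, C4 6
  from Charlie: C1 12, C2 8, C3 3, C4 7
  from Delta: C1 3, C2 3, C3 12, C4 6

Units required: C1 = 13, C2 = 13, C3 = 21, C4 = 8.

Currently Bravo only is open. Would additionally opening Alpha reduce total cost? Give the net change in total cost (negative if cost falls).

Current service cost with {Bravo}: 311.
Adding Alpha: each delivery zone re-picks its cheapest; new service cost 246, saving 65.
Extra fixed cost: 90. Net change = 90 − 65 = 25.
(Totals: 337 → 362.)

No — net change +25 (cost rises by 25).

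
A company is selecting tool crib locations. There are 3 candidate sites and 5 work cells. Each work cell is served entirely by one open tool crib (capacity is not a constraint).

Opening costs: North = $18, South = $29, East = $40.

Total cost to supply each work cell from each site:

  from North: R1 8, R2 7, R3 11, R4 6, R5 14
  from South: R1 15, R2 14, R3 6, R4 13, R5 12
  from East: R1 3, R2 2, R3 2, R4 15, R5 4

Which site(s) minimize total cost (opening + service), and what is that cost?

Open North only; minimum total cost 64.

For any fixed open set, each work cell goes to its cheapest open site; total = fixed + service.
{North}: R1→North 8, R2→North 7, R3→North 11, R4→North 6, R5→North 14. Service 46; fixed 18; total 64.
{East}: service 26 + fixed 40 = 66
{North, East}: service 17 + fixed 58 = 75
{North, South, East}: service 17 + fixed 87 = 104
(All 7 nonempty subsets were checked; North only is lowest.)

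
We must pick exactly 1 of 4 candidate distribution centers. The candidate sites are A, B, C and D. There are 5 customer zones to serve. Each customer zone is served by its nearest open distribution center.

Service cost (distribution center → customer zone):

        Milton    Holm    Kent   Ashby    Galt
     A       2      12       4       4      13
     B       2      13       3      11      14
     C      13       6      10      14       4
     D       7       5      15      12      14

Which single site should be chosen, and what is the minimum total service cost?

With exactly 1 open, each customer zone uses its cheapest among the chosen.
{A}: Milton→A 2, Holm→A 12, Kent→A 4, Ashby→A 4, Galt→A 13. Service cost 35.
{B}: service cost 43
{C}: service cost 47
Among all 4 size-1 choices, {A} is lowest.

Choose A only; total service cost 35.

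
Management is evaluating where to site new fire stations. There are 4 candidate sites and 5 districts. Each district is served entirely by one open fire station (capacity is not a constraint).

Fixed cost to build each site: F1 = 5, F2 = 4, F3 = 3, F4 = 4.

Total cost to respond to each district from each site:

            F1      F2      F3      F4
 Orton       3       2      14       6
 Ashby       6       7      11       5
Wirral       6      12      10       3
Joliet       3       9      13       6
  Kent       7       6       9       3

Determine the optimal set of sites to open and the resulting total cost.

For any fixed open set, each district goes to its cheapest open site; total = fixed + service.
{F1, F4}: Orton→F1 3, Ashby→F4 5, Wirral→F4 3, Joliet→F1 3, Kent→F4 3. Service 17; fixed 9; total 26.
{F2, F4}: Orton→F2 2, Ashby→F4 5, Wirral→F4 3, Joliet→F4 6, Kent→F4 3. Service 19; fixed 8; total 27.
{F4}: service 23 + fixed 4 = 27
{F1, F2, F3, F4}: Orton→F2 2, Ashby→F4 5, Wirral→F4 3, Joliet→F1 3, Kent→F4 3. Service 16; fixed 16; total 32.
No other subset beats 26.

Open F1 and F4; minimum total cost 26.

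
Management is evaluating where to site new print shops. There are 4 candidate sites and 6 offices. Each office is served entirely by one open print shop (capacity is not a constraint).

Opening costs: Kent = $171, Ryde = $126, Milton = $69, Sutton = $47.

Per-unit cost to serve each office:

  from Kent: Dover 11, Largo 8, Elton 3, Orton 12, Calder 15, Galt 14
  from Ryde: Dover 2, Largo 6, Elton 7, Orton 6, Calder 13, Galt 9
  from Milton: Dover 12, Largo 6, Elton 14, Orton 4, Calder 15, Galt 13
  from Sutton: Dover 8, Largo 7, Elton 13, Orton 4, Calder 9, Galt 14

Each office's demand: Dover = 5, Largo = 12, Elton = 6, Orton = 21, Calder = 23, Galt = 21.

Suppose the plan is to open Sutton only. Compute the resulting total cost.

Total cost: 834

Each office is assigned to its cheapest site among the open ones.
{Sutton}: Dover→Sutton 8·5=40, Largo→Sutton 7·12=84, Elton→Sutton 13·6=78, Orton→Sutton 4·21=84, Calder→Sutton 9·23=207, Galt→Sutton 14·21=294. Service 787; fixed 47; total 834.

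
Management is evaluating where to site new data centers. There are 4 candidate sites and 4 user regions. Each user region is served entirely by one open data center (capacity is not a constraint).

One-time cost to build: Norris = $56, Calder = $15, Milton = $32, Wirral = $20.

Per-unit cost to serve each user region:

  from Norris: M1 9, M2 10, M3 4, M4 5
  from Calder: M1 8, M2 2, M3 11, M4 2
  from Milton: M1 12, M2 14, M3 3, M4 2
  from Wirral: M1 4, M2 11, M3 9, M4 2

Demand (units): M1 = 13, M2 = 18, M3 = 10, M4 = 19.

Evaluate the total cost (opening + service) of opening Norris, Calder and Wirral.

Total cost: 257

Each user region is assigned to its cheapest site among the open ones.
{Norris, Calder, Wirral}: M1→Wirral 4·13=52, M2→Calder 2·18=36, M3→Norris 4·10=40, M4→Calder 2·19=38. Service 166; fixed 91; total 257.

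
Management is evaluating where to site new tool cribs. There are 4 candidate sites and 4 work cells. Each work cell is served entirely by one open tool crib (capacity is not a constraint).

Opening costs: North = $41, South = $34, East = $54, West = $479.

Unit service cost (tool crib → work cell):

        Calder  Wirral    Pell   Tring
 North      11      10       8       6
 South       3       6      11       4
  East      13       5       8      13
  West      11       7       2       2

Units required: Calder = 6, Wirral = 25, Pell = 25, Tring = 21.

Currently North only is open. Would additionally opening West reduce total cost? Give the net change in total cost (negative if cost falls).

Current service cost with {North}: 642.
Adding West: each work cell re-picks its cheapest; new service cost 333, saving 309.
Extra fixed cost: 479. Net change = 479 − 309 = 170.
(Totals: 683 → 853.)

No — net change +170 (cost rises by 170).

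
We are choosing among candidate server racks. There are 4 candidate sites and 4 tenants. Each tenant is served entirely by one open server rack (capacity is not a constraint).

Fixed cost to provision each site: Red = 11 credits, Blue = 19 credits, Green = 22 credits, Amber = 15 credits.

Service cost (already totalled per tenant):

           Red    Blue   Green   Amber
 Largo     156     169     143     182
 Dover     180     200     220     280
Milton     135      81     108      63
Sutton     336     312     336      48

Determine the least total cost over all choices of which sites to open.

For any fixed open set, each tenant goes to its cheapest open site; total = fixed + service.
{Red, Amber}: Largo→Red 156, Dover→Red 180, Milton→Amber 63, Sutton→Amber 48. Service 447; fixed 26; total 473.
{Red, Green, Amber}: service 434 + fixed 48 = 482
{Red, Blue, Amber}: service 447 + fixed 45 = 492
{Red, Blue, Green, Amber}: service 434 + fixed 67 = 501
No other subset beats 473.

Minimum total cost: 473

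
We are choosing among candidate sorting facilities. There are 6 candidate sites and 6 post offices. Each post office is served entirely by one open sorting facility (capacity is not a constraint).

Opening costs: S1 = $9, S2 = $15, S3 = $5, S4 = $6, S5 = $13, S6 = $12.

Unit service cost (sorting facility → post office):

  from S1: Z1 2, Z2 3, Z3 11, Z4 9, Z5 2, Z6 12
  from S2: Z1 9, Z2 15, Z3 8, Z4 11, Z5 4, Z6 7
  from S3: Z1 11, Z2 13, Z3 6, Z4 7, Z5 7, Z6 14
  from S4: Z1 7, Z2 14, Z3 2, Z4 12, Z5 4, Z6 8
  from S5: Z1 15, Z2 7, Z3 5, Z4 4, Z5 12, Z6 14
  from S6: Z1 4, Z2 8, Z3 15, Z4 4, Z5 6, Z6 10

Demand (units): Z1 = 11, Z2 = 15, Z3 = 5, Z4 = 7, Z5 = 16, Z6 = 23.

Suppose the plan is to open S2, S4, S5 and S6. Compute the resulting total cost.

Total cost: 458

Each post office is assigned to its cheapest site among the open ones.
{S2, S4, S5, S6}: Z1→S6 4·11=44, Z2→S5 7·15=105, Z3→S4 2·5=10, Z4→S5 4·7=28, Z5→S2 4·16=64, Z6→S2 7·23=161. Service 412; fixed 46; total 458.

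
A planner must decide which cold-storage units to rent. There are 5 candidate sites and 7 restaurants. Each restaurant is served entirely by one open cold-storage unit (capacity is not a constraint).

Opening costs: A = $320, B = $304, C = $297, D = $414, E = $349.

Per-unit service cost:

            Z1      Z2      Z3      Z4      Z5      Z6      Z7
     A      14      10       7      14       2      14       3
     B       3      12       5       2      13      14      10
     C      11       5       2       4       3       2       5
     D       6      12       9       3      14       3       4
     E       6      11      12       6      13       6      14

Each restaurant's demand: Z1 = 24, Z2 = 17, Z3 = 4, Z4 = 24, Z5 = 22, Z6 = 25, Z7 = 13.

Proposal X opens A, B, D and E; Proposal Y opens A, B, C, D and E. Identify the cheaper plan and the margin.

Proposal X is cheaper by 175.

Proposal X: {A, B, D, E}: Z1→B 3·24=72, Z2→A 10·17=170, Z3→B 5·4=20, Z4→B 2·24=48, Z5→A 2·22=44, Z6→D 3·25=75, Z7→A 3·13=39. Service 468; fixed 1387; total 1855.
Proposal Y: {A, B, C, D, E}: Z1→B 3·24=72, Z2→C 5·17=85, Z3→C 2·4=8, Z4→B 2·24=48, Z5→A 2·22=44, Z6→C 2·25=50, Z7→A 3·13=39. Service 346; fixed 1684; total 2030.
Difference: |1855 − 2030| = 175.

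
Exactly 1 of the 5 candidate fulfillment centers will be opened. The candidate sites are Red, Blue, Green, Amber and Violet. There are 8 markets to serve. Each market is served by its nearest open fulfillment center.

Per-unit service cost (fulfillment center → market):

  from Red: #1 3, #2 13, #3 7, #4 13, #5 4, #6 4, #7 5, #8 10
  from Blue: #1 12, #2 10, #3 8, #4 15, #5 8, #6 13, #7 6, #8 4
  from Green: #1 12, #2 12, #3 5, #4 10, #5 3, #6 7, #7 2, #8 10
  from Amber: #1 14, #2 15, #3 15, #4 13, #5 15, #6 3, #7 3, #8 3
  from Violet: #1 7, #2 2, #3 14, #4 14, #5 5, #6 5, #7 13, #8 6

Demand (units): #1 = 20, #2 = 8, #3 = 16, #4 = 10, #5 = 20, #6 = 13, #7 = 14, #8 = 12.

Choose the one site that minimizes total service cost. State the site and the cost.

Choose Red only; total service cost 728.

With exactly 1 open, each market uses its cheapest among the chosen.
{Red}: #1→Red 3·20=60, #2→Red 13·8=104, #3→Red 7·16=112, #4→Red 13·10=130, #5→Red 4·20=80, #6→Red 4·13=52, #7→Red 5·14=70, #8→Red 10·12=120. Service cost 728.
{Green}: service cost 815
{Violet}: service cost 939
Among all 5 size-1 choices, {Red} is lowest.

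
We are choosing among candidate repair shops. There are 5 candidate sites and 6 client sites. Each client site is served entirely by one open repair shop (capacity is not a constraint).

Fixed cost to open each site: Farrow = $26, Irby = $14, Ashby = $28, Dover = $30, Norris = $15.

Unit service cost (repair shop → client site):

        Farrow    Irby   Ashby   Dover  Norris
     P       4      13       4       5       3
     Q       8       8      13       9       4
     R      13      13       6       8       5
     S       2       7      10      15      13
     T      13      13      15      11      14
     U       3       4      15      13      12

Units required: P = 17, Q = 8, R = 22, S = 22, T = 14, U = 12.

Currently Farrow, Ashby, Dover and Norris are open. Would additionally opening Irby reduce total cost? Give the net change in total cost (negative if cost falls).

No — net change +14 (cost rises by 14).

Current service cost with {Farrow, Ashby, Dover, Norris}: 427.
Adding Irby: each client site re-picks its cheapest; new service cost 427, saving 0.
Extra fixed cost: 14. Net change = 14 − 0 = 14.
(Totals: 526 → 540.)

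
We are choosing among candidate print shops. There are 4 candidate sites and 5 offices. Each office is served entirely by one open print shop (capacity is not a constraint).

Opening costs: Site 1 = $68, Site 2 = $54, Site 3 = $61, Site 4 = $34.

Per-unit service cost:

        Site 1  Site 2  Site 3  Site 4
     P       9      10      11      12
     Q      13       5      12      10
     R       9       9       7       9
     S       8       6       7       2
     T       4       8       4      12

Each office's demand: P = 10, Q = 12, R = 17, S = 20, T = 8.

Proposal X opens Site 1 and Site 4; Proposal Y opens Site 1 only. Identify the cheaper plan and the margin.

Proposal X is cheaper by 122.

Proposal X: {Site 1, Site 4}: P→Site 1 9·10=90, Q→Site 4 10·12=120, R→Site 1 9·17=153, S→Site 4 2·20=40, T→Site 1 4·8=32. Service 435; fixed 102; total 537.
Proposal Y: {Site 1}: P→Site 1 9·10=90, Q→Site 1 13·12=156, R→Site 1 9·17=153, S→Site 1 8·20=160, T→Site 1 4·8=32. Service 591; fixed 68; total 659.
Difference: |537 − 659| = 122.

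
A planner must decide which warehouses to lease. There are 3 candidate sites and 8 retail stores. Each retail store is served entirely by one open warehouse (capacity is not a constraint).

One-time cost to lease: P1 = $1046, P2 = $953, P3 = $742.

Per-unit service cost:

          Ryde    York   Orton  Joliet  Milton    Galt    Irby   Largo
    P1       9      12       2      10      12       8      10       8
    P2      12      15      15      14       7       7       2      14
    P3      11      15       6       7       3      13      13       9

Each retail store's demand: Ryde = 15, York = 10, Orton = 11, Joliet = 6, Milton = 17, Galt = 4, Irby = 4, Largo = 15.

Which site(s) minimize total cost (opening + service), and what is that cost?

Open P3 only; minimum total cost 1455.

For any fixed open set, each retail store goes to its cheapest open site; total = fixed + service.
{P3}: Ryde→P3 11·15=165, York→P3 15·10=150, Orton→P3 6·11=66, Joliet→P3 7·6=42, Milton→P3 3·17=51, Galt→P3 13·4=52, Irby→P3 13·4=52, Largo→P3 9·15=135. Service 713; fixed 742; total 1455.
{P1}: service 733 + fixed 1046 = 1779
{P2}: Ryde→P2 12·15=180, York→P2 15·10=150, Orton→P2 15·11=165, Joliet→P2 14·6=84, Milton→P2 7·17=119, Galt→P2 7·4=28, Irby→P2 2·4=8, Largo→P2 14·15=210. Service 944; fixed 953; total 1897.
{P1, P2, P3}: Ryde→P1 9·15=135, York→P1 12·10=120, Orton→P1 2·11=22, Joliet→P3 7·6=42, Milton→P3 3·17=51, Galt→P2 7·4=28, Irby→P2 2·4=8, Largo→P1 8·15=120. Service 526; fixed 2741; total 3267.
No other subset beats 1455.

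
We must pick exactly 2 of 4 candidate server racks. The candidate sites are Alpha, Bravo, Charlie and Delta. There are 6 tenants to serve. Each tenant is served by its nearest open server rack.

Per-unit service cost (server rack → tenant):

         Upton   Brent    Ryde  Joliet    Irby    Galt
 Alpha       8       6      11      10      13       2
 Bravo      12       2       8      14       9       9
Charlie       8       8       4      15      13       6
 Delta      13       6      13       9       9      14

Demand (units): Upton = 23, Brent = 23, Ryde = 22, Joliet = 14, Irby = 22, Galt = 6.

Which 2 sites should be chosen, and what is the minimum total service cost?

Choose Bravo and Charlie; total service cost 748.

With exactly 2 open, each tenant uses its cheapest among the chosen.
{Bravo, Charlie}: Upton→Charlie 8·23=184, Brent→Bravo 2·23=46, Ryde→Charlie 4·22=88, Joliet→Bravo 14·14=196, Irby→Bravo 9·22=198, Galt→Charlie 6·6=36. Service cost 748.
{Alpha, Bravo}: service cost 756
{Charlie, Delta}: service cost 770
Among all 6 size-2 choices, {Bravo, Charlie} is lowest.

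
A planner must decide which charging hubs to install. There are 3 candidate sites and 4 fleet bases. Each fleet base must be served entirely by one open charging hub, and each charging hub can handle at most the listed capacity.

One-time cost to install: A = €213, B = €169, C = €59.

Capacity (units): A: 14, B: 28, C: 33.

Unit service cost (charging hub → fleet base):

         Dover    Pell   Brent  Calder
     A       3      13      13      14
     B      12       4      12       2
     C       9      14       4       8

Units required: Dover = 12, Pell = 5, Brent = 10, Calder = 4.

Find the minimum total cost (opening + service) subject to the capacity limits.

Open {C}: Dover→C 9·12=108, Pell→C 14·5=70, Brent→C 4·10=40, Calder→C 8·4=32.
Loads: C carries 31/33. Service 250; fixed 59; total 309.
Next best feasible plan costs 404.

Minimum total cost: 309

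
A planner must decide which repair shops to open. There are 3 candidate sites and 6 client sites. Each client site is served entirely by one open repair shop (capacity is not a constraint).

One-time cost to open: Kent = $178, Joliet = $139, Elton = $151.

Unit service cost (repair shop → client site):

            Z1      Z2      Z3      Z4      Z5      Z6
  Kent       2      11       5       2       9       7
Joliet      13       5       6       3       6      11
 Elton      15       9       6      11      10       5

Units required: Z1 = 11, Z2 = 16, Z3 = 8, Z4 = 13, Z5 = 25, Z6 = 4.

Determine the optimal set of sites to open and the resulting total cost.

Open Joliet only; minimum total cost 643.

For any fixed open set, each client site goes to its cheapest open site; total = fixed + service.
{Joliet}: Z1→Joliet 13·11=143, Z2→Joliet 5·16=80, Z3→Joliet 6·8=48, Z4→Joliet 3·13=39, Z5→Joliet 6·25=150, Z6→Joliet 11·4=44. Service 504; fixed 139; total 643.
{Kent, Joliet}: service 346 + fixed 317 = 663
{Kent}: service 517 + fixed 178 = 695
{Kent, Joliet, Elton}: service 338 + fixed 468 = 806
No other subset beats 643.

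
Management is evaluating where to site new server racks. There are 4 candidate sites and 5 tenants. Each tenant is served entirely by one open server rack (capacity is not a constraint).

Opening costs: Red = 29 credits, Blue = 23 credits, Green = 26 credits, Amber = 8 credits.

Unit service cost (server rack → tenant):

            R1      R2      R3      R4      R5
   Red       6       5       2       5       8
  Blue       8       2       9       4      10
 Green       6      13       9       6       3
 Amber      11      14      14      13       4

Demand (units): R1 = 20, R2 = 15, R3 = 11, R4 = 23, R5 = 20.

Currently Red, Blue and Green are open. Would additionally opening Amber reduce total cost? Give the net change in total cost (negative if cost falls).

Current service cost with {Red, Blue, Green}: 324.
Adding Amber: each tenant re-picks its cheapest; new service cost 324, saving 0.
Extra fixed cost: 8. Net change = 8 − 0 = 8.
(Totals: 402 → 410.)

No — net change +8 (cost rises by 8).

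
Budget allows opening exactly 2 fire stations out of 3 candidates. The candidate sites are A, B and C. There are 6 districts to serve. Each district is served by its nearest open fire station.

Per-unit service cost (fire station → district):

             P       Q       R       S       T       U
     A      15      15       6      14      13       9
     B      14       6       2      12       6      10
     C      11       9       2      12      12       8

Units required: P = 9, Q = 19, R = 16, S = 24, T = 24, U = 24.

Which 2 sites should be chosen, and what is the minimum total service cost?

Choose B and C; total service cost 869.

With exactly 2 open, each district uses its cheapest among the chosen.
{B, C}: P→C 11·9=99, Q→B 6·19=114, R→B 2·16=32, S→B 12·24=288, T→B 6·24=144, U→C 8·24=192. Service cost 869.
{A, B}: service cost 920
{A, C}: service cost 1070
Among all 3 size-2 choices, {B, C} is lowest.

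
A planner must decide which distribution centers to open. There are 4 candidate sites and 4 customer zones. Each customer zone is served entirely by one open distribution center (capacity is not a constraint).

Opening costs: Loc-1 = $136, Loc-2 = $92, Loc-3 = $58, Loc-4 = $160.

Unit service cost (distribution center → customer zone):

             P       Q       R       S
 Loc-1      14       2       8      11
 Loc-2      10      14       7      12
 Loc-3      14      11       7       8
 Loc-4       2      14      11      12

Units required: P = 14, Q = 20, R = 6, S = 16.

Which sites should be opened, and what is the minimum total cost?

For any fixed open set, each customer zone goes to its cheapest open site; total = fixed + service.
{Loc-1, Loc-4}: P→Loc-4 2·14=28, Q→Loc-1 2·20=40, R→Loc-1 8·6=48, S→Loc-1 11·16=176. Service 292; fixed 296; total 588.
{Loc-1, Loc-3, Loc-4}: service 238 + fixed 354 = 592
{Loc-1}: service 460 + fixed 136 = 596
{Loc-1, Loc-2, Loc-3, Loc-4}: service 238 + fixed 446 = 684
No other subset beats 588.

Open Loc-1 and Loc-4; minimum total cost 588.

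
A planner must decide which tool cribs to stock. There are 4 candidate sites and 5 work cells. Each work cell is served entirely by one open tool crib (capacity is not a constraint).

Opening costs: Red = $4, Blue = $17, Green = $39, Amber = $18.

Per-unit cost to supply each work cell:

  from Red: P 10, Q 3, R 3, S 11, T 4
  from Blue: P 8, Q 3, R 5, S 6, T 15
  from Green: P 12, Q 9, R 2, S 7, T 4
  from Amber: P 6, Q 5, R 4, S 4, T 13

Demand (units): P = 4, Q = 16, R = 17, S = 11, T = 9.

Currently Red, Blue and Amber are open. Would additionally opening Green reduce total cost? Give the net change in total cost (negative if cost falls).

No — net change +22 (cost rises by 22).

Current service cost with {Red, Blue, Amber}: 203.
Adding Green: each work cell re-picks its cheapest; new service cost 186, saving 17.
Extra fixed cost: 39. Net change = 39 − 17 = 22.
(Totals: 242 → 264.)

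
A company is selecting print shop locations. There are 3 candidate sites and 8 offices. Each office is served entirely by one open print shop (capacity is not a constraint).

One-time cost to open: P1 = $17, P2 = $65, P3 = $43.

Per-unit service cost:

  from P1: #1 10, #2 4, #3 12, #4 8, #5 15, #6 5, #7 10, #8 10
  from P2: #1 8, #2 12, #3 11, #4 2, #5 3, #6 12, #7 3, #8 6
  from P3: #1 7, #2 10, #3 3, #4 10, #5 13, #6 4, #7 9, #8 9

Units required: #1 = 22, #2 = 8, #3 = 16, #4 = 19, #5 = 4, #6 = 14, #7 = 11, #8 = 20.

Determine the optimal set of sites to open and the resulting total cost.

Open P1, P2 and P3; minimum total cost 618.

For any fixed open set, each office goes to its cheapest open site; total = fixed + service.
{P1, P2, P3}: #1→P3 7·22=154, #2→P1 4·8=32, #3→P3 3·16=48, #4→P2 2·19=38, #5→P2 3·4=12, #6→P3 4·14=56, #7→P2 3·11=33, #8→P2 6·20=120. Service 493; fixed 125; total 618.
{P2, P3}: service 541 + fixed 108 = 649
{P1, P2}: service 657 + fixed 82 = 739
{P1}: service 1036 + fixed 17 = 1053
(All 7 nonempty subsets were checked; P1, P2 and P3 is lowest.)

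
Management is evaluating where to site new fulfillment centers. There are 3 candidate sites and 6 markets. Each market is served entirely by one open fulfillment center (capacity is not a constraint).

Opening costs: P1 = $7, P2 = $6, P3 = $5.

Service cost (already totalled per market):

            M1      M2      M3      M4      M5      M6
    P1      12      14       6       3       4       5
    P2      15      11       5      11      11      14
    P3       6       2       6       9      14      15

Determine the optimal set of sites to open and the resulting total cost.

Open P1 and P3; minimum total cost 38.

For any fixed open set, each market goes to its cheapest open site; total = fixed + service.
{P1, P3}: M1→P3 6, M2→P3 2, M3→P1 6, M4→P1 3, M5→P1 4, M6→P1 5. Service 26; fixed 12; total 38.
{P1, P2, P3}: service 25 + fixed 18 = 43
{P1}: service 44 + fixed 7 = 51
{P3}: M1→P3 6, M2→P3 2, M3→P3 6, M4→P3 9, M5→P3 14, M6→P3 15. Service 52; fixed 5; total 57.
(All 7 nonempty subsets were checked; P1 and P3 is lowest.)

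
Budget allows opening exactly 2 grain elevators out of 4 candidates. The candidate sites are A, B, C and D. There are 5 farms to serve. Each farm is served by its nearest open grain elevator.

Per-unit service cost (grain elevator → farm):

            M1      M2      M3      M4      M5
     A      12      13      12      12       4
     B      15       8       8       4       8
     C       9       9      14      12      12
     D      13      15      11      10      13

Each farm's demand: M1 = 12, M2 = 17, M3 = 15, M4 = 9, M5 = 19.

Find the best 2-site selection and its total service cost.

Choose A and B; total service cost 512.

With exactly 2 open, each farm uses its cheapest among the chosen.
{A, B}: M1→A 12·12=144, M2→B 8·17=136, M3→B 8·15=120, M4→B 4·9=36, M5→A 4·19=76. Service cost 512.
{B, C}: service cost 552
{B, D}: service cost 600
Among all 6 size-2 choices, {A, B} is lowest.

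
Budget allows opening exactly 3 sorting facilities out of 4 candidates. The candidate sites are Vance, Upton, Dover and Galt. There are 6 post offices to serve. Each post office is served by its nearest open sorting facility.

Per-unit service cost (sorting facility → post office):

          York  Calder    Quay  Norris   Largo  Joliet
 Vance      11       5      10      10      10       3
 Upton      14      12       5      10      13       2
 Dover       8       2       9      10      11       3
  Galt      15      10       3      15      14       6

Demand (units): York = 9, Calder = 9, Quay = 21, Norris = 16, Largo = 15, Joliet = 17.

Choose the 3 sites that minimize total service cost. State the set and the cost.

With exactly 3 open, each post office uses its cheapest among the chosen.
{Upton, Dover, Galt}: York→Dover 8·9=72, Calder→Dover 2·9=18, Quay→Galt 3·21=63, Norris→Upton 10·16=160, Largo→Dover 11·15=165, Joliet→Upton 2·17=34. Service cost 512.
{Vance, Dover, Galt}: service cost 514
{Vance, Upton, Dover}: service cost 539
Among all 4 size-3 choices, {Upton, Dover, Galt} is lowest.

Choose Upton, Dover and Galt; total service cost 512.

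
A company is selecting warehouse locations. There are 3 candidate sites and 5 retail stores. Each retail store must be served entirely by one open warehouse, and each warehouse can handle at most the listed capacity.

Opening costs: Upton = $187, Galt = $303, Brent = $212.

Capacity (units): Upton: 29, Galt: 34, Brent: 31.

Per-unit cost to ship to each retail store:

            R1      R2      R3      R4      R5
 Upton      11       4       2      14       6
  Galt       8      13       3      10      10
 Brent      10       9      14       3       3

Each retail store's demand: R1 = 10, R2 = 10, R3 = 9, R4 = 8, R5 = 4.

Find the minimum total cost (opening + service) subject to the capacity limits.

Open {Upton, Brent}: R1→Brent 10·10=100, R2→Upton 4·10=40, R3→Upton 2·9=18, R4→Brent 3·8=24, R5→Brent 3·4=12.
Loads: Upton carries 19/29, Brent carries 22/31. Service 194; fixed 399; total 593.
Next best feasible plan costs 603.

Minimum total cost: 593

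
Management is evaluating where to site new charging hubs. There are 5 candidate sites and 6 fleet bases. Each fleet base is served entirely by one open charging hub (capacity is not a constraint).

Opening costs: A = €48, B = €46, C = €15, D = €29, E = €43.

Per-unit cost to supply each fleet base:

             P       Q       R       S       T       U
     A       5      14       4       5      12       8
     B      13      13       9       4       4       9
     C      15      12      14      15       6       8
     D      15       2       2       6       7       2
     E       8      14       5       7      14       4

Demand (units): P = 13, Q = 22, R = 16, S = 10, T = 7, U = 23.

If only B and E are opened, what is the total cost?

Total cost: 719

Each fleet base is assigned to its cheapest site among the open ones.
{B, E}: P→E 8·13=104, Q→B 13·22=286, R→E 5·16=80, S→B 4·10=40, T→B 4·7=28, U→E 4·23=92. Service 630; fixed 89; total 719.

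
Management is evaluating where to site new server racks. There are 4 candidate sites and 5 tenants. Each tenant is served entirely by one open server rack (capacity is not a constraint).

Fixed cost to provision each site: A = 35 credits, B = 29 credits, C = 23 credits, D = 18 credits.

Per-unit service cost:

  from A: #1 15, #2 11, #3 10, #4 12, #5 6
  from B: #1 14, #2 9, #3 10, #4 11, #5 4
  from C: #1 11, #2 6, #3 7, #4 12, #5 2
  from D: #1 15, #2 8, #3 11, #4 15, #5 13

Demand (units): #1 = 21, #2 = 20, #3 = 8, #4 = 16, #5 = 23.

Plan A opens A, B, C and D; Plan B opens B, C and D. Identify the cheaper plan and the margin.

Plan A: {A, B, C, D}: #1→C 11·21=231, #2→C 6·20=120, #3→C 7·8=56, #4→B 11·16=176, #5→C 2·23=46. Service 629; fixed 105; total 734.
Plan B: {B, C, D}: #1→C 11·21=231, #2→C 6·20=120, #3→C 7·8=56, #4→B 11·16=176, #5→C 2·23=46. Service 629; fixed 70; total 699.
Difference: |734 − 699| = 35.

Plan B is cheaper by 35.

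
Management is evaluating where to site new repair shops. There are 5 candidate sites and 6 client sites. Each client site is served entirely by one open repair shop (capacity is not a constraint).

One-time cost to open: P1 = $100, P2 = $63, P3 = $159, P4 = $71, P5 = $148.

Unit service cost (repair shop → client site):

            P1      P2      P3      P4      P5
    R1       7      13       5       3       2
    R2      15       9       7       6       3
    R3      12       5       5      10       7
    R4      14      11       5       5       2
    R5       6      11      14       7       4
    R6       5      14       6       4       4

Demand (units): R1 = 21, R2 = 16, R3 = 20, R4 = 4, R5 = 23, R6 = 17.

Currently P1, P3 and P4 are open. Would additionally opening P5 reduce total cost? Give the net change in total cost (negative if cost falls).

No — net change +21 (cost rises by 21).

Current service cost with {P1, P3, P4}: 485.
Adding P5: each client site re-picks its cheapest; new service cost 358, saving 127.
Extra fixed cost: 148. Net change = 148 − 127 = 21.
(Totals: 815 → 836.)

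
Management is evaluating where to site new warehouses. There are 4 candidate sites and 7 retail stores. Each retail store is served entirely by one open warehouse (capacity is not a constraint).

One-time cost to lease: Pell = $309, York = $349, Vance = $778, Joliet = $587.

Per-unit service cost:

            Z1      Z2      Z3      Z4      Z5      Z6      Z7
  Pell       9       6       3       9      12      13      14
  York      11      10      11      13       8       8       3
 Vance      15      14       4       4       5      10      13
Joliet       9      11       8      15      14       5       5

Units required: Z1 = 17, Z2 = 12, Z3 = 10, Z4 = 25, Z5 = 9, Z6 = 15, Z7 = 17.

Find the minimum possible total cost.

Minimum total cost: 1330

For any fixed open set, each retail store goes to its cheapest open site; total = fixed + service.
{Pell}: Z1→Pell 9·17=153, Z2→Pell 6·12=72, Z3→Pell 3·10=30, Z4→Pell 9·25=225, Z5→Pell 12·9=108, Z6→Pell 13·15=195, Z7→Pell 14·17=238. Service 1021; fixed 309; total 1330.
{York}: Z1→York 11·17=187, Z2→York 10·12=120, Z3→York 11·10=110, Z4→York 13·25=325, Z5→York 8·9=72, Z6→York 8·15=120, Z7→York 3·17=51. Service 985; fixed 349; total 1334.
{Pell, York}: service 723 + fixed 658 = 1381
{Pell, York, Vance, Joliet}: service 526 + fixed 2023 = 2549
No other subset beats 1330.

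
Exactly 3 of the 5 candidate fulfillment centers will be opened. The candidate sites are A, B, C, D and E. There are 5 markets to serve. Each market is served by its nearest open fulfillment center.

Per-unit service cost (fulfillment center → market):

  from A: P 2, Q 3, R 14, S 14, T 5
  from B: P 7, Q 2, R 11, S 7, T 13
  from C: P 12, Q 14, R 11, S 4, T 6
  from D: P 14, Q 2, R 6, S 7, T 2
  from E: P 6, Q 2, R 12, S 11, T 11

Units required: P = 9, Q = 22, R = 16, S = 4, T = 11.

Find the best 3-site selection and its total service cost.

Choose A, C and D; total service cost 196.

With exactly 3 open, each market uses its cheapest among the chosen.
{A, C, D}: P→A 2·9=18, Q→D 2·22=44, R→D 6·16=96, S→C 4·4=16, T→D 2·11=22. Service cost 196.
{A, B, D}: service cost 208
{A, D, E}: service cost 208
Among all 10 size-3 choices, {A, C, D} is lowest.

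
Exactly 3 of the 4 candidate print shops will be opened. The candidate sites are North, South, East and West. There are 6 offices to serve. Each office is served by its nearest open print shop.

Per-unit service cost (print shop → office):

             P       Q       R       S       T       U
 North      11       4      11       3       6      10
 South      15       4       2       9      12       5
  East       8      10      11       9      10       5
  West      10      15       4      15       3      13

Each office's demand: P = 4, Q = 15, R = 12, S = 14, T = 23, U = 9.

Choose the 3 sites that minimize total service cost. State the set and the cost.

With exactly 3 open, each office uses its cheapest among the chosen.
{North, South, West}: P→West 10·4=40, Q→North 4·15=60, R→South 2·12=24, S→North 3·14=42, T→West 3·23=69, U→South 5·9=45. Service cost 280.
{North, East, West}: service cost 296
{North, South, East}: service cost 341
Among all 4 size-3 choices, {North, South, West} is lowest.

Choose North, South and West; total service cost 280.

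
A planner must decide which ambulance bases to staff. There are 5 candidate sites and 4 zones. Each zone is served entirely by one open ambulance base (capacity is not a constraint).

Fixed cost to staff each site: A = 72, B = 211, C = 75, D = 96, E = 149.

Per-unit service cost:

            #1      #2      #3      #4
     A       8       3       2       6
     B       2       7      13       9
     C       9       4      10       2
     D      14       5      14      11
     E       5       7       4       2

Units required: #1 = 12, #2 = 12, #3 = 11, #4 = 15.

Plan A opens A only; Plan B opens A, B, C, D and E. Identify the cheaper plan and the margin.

Plan A is cheaper by 399.

Plan A: {A}: #1→A 8·12=96, #2→A 3·12=36, #3→A 2·11=22, #4→A 6·15=90. Service 244; fixed 72; total 316.
Plan B: {A, B, C, D, E}: #1→B 2·12=24, #2→A 3·12=36, #3→A 2·11=22, #4→C 2·15=30. Service 112; fixed 603; total 715.
Difference: |316 − 715| = 399.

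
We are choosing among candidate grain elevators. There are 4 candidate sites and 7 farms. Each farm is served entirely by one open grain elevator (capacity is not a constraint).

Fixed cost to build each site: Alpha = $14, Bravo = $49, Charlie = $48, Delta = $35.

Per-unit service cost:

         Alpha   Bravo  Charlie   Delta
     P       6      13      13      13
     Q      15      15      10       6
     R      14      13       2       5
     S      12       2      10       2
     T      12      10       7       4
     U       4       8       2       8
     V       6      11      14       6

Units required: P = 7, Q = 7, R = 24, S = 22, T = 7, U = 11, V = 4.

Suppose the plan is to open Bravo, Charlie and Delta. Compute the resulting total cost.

Total cost: 431

Each farm is assigned to its cheapest site among the open ones.
{Bravo, Charlie, Delta}: P→Bravo 13·7=91, Q→Delta 6·7=42, R→Charlie 2·24=48, S→Bravo 2·22=44, T→Delta 4·7=28, U→Charlie 2·11=22, V→Delta 6·4=24. Service 299; fixed 132; total 431.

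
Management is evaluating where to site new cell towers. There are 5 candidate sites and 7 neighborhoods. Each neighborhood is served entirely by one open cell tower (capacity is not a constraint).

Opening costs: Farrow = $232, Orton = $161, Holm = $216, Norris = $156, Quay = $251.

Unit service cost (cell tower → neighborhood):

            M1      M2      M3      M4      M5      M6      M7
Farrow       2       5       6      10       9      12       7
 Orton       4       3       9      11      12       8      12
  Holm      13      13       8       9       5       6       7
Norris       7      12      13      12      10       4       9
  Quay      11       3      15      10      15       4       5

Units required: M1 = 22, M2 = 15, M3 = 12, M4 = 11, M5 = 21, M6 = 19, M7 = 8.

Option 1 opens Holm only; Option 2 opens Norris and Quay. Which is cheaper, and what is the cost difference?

Option 1: {Holm}: M1→Holm 13·22=286, M2→Holm 13·15=195, M3→Holm 8·12=96, M4→Holm 9·11=99, M5→Holm 5·21=105, M6→Holm 6·19=114, M7→Holm 7·8=56. Service 951; fixed 216; total 1167.
Option 2: {Norris, Quay}: M1→Norris 7·22=154, M2→Quay 3·15=45, M3→Norris 13·12=156, M4→Quay 10·11=110, M5→Norris 10·21=210, M6→Norris 4·19=76, M7→Quay 5·8=40. Service 791; fixed 407; total 1198.
Difference: |1167 − 1198| = 31.

Option 1 is cheaper by 31.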